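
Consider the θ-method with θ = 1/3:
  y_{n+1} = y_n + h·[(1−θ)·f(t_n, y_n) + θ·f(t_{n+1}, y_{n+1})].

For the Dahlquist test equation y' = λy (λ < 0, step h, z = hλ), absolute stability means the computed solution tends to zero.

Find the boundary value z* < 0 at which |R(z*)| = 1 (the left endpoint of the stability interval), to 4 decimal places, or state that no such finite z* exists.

With y'=λy (z=hλ):
  y_{n+1} = y_n + z·[2/3·y_n + 1/3·y_{n+1}] ⇒ (1 − 1/3z)y_{n+1} = (1 + 2/3z)y_n
  so R(z) = (1 + 2/3z)/(1 − 1/3z).

Boundary: |R(x)|=1, x<0.
x=-0.66: |R|=0.4590
R=−1: 1+2/3x = −1+1/3x ⇒ -1/3x=2 ⇒ x=2/(-1/3)=-6.0000
Confirm numerically:
  x=-4.576: |R|=0.81204 <1
  x=-3.772: |R|=0.67100 <1
  x=-3.101: |R|=0.52483 <1
  x=-6.584: |R|=1.06093 >1
  x=-6.566: |R|=1.05917 >1
  x=-6.077: |R|=1.00848 >1
So |R|<1 on (-6.0000, 0).

z* = -6.0000.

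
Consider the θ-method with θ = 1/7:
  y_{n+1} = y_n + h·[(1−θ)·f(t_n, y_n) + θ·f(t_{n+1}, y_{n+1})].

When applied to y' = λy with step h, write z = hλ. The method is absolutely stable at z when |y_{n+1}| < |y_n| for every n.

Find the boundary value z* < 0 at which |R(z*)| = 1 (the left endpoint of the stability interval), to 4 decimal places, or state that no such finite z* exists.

Test eqn y'=λy, z=hλ:
  y_{n+1} = y_n + z·[6/7·y_n + 1/7·y_{n+1}] ⇒ (1 − 1/7z)y_{n+1} = (1 + 6/7z)y_n
  R(z) = (1 + 6/7z)/(1 − 1/7z).

Find x<0 with |R(x)|<1.
x=-1.51: |R|=0.2421
R=−1: 1+6/7x = −1+1/7x ⇒ -5/7x=2 ⇒ x=2/(-5/7)=-2.8000
Confirm numerically:
  x=-2.323: |R|=0.74418 <1
  x=-1.692: |R|=0.36263 <1
  x=-1.687: |R|=0.35939 <1
  x=-3.235: |R|=1.21251 >1
  x=-2.949: |R|=1.07488 >1
Interval (-2.8000, 0).

z* = -2.8000.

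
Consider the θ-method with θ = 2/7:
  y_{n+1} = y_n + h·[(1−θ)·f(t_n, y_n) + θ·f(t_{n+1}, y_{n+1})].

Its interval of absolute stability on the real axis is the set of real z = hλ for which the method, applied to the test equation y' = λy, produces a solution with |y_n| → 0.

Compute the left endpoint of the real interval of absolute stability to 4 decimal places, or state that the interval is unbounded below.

z* = -4.6667.

Set f=λy, z=hλ:
  y_{n+1} = y_n + z·[5/7·y_n + 2/7·y_{n+1}] ⇒ (1 − 2/7z)y_{n+1} = (1 + 5/7z)y_n
  R(z) = (1 + 5/7z)/(1 − 2/7z).

Need |R(x)|<1, x<0.
x=-0.9: |R|=0.2841
R=−1: 1+5/7x = −1+2/7x ⇒ -3/7x=2 ⇒ x=2/(-3/7)=-4.6667
Confirm numerically:
  x=-3.947: |R|=0.85504 <1
  x=-3.929: |R|=0.85106 <1
  x=-3.743: |R|=0.80871 <1
  x=-2.722: |R|=0.53118 <1
  x=-5.046: |R|=1.06658 >1
  x=-4.874: |R|=1.03714 >1
  x=-4.703: |R|=1.00664 >1
Interval (-4.6667, 0).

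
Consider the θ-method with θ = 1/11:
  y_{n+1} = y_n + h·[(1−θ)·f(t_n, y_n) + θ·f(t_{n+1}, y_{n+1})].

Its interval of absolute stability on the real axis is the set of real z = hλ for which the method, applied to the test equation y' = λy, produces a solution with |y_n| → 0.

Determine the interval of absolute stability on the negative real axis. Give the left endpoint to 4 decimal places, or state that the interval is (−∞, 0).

(-2.4444, 0).

Test eqn y'=λy, z=hλ:
  y_{n+1} = y_n + z·[10/11·y_n + 1/11·y_{n+1}] ⇒ (1 − 1/11z)y_{n+1} = (1 + 10/11z)y_n
  R(z) = (1 + 10/11z)/(1 − 1/11z).

Find x<0 with |R(x)|<1.
x=-1.75: |R|=0.5098
R=−1: 1+10/11x = −1+1/11x ⇒ -9/11x=2 ⇒ x=2/(-9/11)=-2.4444
Confirm numerically:
  x=-1.634: |R|=0.42267 <1
  x=-1.608: |R|=0.40292 <1
  x=-1.281: |R|=0.14738 <1
  x=-1.157: |R|=0.04689 <1
  x=-2.948: |R|=1.32492 >1
  x=-2.821: |R|=1.24521 >1
Stable set (-2.4444, 0).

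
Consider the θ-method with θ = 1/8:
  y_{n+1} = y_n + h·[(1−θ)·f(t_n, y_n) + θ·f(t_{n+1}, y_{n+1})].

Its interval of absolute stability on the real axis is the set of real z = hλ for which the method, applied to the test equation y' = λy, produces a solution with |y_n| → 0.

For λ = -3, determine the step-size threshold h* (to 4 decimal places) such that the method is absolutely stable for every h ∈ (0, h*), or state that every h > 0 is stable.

(-2.6667,0); λ=-3 ⇒ h* = (8/3)/3 = 0.8889.

On y'=λy, z=hλ:
  y_{n+1} = y_n + z·[7/8·y_n + 1/8·y_{n+1}] ⇒ (1 − 1/8z)y_{n+1} = (1 + 7/8z)y_n
  ⇒ R(z) = (1 + 7/8z)/(1 − 1/8z).

Find x<0 with |R(x)|<1.
x=-0.62: |R|=0.4246
R=−1: 1+7/8x = −1+1/8x ⇒ -3/4x=2 ⇒ x=2/(-3/4)=-2.6667
Confirm numerically:
  x=-2.553: |R|=0.93537 <1
  x=-1.965: |R|=0.57752 <1
  x=-1.814: |R|=0.47870 <1
  x=-1.327: |R|=0.13820 <1
  x=-3.034: |R|=1.19975 >1
  x=-2.815: |R|=1.08229 >1
Interval (-2.6667, 0).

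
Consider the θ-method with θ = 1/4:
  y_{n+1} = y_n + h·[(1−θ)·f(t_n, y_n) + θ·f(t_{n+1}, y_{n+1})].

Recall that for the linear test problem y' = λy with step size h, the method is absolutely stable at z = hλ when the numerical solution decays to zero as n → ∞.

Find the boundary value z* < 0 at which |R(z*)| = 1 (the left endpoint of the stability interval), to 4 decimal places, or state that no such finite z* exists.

left endpoint -4.0000.

On y'=λy, z=hλ:
  y_{n+1} = y_n + z·[3/4·y_n + 1/4·y_{n+1}] ⇒ (1 − 1/4z)y_{n+1} = (1 + 3/4z)y_n
  ⇒ R(z) = (1 + 3/4z)/(1 − 1/4z).

Find x<0 with |R(x)|<1.
x=-1.44: |R|=0.0588
R=−1: 1+3/4x = −1+1/4x ⇒ -1/2x=2 ⇒ x=2/(-1/2)=-4.0000
Confirm numerically:
  x=-2.573: |R|=0.56580 <1
  x=-2.239: |R|=0.43549 <1
  x=-2.023: |R|=0.34352 <1
  x=-4.539: |R|=1.12624 >1
  x=-4.086: |R|=1.02127 >1
Stable set (-4.0000, 0).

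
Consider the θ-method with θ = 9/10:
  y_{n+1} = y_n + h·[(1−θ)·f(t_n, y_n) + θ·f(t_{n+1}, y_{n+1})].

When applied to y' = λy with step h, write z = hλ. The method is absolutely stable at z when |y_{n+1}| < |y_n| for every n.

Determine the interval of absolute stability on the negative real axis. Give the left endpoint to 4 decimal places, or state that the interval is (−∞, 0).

interval (−∞, 0).

With y'=λy (z=hλ):
  y_{n+1} = y_n + z·[1/10·y_n + 9/10·y_{n+1}] ⇒ (1 − 9/10z)y_{n+1} = (1 + 1/10z)y_n
  so R(z) = (1 + 1/10z)/(1 − 9/10z).

Find x<0 with |R(x)|<1.
x=-1.41: |R|=0.3786
x=-2: |R|=0.2857
x=-10: |R|=0.0000
x=-100: |R|=0.0989
θ=9/10≥1/2 ⇒ |1+1/10x|<|1−9/10x| ∀x<0 ⇒ interval (−∞,0).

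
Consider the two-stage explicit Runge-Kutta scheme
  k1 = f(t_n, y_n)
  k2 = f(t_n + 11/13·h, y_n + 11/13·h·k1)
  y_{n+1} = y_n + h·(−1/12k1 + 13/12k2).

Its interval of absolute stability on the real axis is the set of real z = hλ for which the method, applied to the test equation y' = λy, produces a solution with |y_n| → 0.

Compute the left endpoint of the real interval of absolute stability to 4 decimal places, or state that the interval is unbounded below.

z* = -1.0909.

Test eqn y'=λy, z=hλ:
  k1=λy_n ⇒ h·k1=z·y_n;  k2=λ(1+11/13z)y_n ⇒ h·k2=z(1+11/13z)y_n
  y_{n+1}/y_n = 1 − 1/12z + 13/12z(1+11/13z) = 1 + z + 11/12z²
  ⇒ R(z) = 1 + z + 11/12z².

Need |R(x)|<1, x<0.
x=-0.4: |R|=0.7467
R=1: x+11/12x²=0 ⇒ x=−12/11=-1.0909; min R=1−1/(4·11/12)=0.7273>−1
Confirm numerically:
  x=-0.737: |R|=0.76090 <1
  x=-0.599: |R|=0.72990 <1
  x=-0.551: |R|=0.72730 <1
  x=-0.484: |R|=0.73073 <1
  x=-1.391: |R|=1.38264 >1
  x=-1.306: |R|=1.25750 >1
Interval (-1.0909, 0).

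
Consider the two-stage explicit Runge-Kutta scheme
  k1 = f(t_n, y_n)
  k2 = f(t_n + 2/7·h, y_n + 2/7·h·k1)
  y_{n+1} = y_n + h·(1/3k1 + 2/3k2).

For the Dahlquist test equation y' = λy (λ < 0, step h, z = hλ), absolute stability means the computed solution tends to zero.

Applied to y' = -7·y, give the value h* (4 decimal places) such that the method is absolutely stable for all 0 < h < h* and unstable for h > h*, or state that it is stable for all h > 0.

Set f=λy, z=hλ:
  k1=λy_n ⇒ h·k1=z·y_n;  k2=λ(1+2/7z)y_n ⇒ h·k2=z(1+2/7z)y_n
  y_{n+1}/y_n = 1 + 1/3z + 2/3z(1+2/7z) = 1 + z + 4/21z²
  Hence R(z) = 1 + z + 4/21z².

Solve |R(x)|<1 on ℝ⁻.
x=-1.58: |R|=0.1045
R=1: x+4/21x²=0 ⇒ x=−21/4=-5.2500; min R=1−1/(4·4/21)=-0.3125>−1
Confirm numerically:
  x=-5.001: |R|=0.76281 <1
  x=-4.124: |R|=0.11550 <1
  x=-3.086: |R|=0.27202 <1
  x=-5.794: |R|=1.60037 >1
  x=-5.556: |R|=1.32384 >1
  x=-5.428: |R|=1.18404 >1
So |R|<1 on (-5.2500, 0).

(-5.2500,0); λ=-7 ⇒ h* = (21/4)/7 = 0.7500.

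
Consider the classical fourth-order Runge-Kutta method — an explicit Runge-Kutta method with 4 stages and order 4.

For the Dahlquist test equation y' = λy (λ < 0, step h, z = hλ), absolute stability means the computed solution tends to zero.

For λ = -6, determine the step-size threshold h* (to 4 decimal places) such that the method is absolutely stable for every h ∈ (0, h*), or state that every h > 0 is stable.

Test eqn y'=λy, z=hλ:
  order 4, 4-stage ⇒ R(z)=1+z+z^2/2+z^3/6+z^4/24
  (e.g. R(-1.35)=0.28958, |R|=0.28958)

Find x<0 with |R(x)|<1.
x=-1.35: |R|=0.2896
|R(-1.77)|=0.2812 |R(-0.94)|=0.3959 |R(-0.52)|=0.5948
Bisect:
  x_lo=-3.4468 |R|=2.5496  x_hi=-0.3567 |R|=0.7000
  mid=-1.90176 |R|=0.30526 →hi
  mid=-2.67429 |R|=0.84513 →hi
  mid=-3.06055 |R|=1.50076 →lo
  mid=-2.86742 |R|=1.13104 →lo
  mid=-2.77085 |R|=0.97844 →hi
  mid=-2.81913 |R|=1.05223 →lo
  mid=-2.79499 |R|=1.01472 →lo
  ...
  [-2.78537,-2.78519] ⇒ x*=-2.7853
Interval (-2.7853, 0).

(-2.7853,0); λ=-6 ⇒ h* = 0.4642.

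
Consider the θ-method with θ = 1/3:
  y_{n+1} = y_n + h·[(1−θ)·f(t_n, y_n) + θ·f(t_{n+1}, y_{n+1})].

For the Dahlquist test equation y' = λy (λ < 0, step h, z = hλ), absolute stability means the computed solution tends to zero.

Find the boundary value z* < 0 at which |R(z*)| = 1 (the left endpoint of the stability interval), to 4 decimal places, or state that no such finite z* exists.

Test eqn y'=λy, z=hλ:
  y_{n+1} = y_n + z·[2/3·y_n + 1/3·y_{n+1}] ⇒ (1 − 1/3z)y_{n+1} = (1 + 2/3z)y_n
  ⇒ R(z) = (1 + 2/3z)/(1 − 1/3z).

Solve |R(x)|<1 on ℝ⁻.
x=-1.05: |R|=0.2222
R=−1: 1+2/3x = −1+1/3x ⇒ -1/3x=2 ⇒ x=2/(-1/3)=-6.0000
Confirm numerically:
  x=-5.766: |R|=0.97331 <1
  x=-3.631: |R|=0.64274 <1
  x=-3.236: |R|=0.55677 <1
  x=-2.603: |R|=0.39372 <1
  x=-6.454: |R|=1.04802 >1
  x=-6.258: |R|=1.02787 >1
So |R|<1 on (-6.0000, 0).

z* = -6.0000.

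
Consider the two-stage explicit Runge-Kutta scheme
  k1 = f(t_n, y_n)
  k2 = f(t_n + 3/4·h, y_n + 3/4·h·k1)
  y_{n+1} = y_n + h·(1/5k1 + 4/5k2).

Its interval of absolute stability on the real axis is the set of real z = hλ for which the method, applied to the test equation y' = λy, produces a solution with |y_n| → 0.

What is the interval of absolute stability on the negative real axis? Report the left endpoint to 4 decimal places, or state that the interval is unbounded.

(-1.6667, 0).

Test eqn y'=λy, z=hλ:
  k1=λy_n ⇒ h·k1=z·y_n;  k2=λ(1+3/4z)y_n ⇒ h·k2=z(1+3/4z)y_n
  y_{n+1}/y_n = 1 + 1/5z + 4/5z(1+3/4z) = 1 + z + 3/5z²
  so R(z) = 1 + z + 3/5z².

Boundary: |R(x)|=1, x<0.
x=-1.66: |R|=0.9934
R=1: x+3/5x²=0 ⇒ x=−5/3=-1.6667; min R=1−1/(4·3/5)=0.5833>−1
Confirm numerically:
  x=-1.574: |R|=0.91249 <1
  x=-1.343: |R|=0.73919 <1
  x=-1.127: |R|=0.63508 <1
  x=-0.707: |R|=0.59291 <1
  x=-2.186: |R|=1.68116 >1
  x=-1.696: |R|=1.02985 >1
Interval (-1.6667, 0).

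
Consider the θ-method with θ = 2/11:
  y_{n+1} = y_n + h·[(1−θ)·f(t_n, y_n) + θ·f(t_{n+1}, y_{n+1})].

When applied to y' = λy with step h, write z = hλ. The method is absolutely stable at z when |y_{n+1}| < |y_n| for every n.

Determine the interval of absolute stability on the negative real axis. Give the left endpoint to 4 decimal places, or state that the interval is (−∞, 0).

Set f=λy, z=hλ:
  y_{n+1} = y_n + z·[9/11·y_n + 2/11·y_{n+1}] ⇒ (1 − 2/11z)y_{n+1} = (1 + 9/11z)y_n
  R(z) = (1 + 9/11z)/(1 − 2/11z).

Need |R(x)|<1, x<0.
x=-1.51: |R|=0.1847
R=−1: 1+9/11x = −1+2/11x ⇒ -7/11x=2 ⇒ x=2/(-7/11)=-3.1429
Confirm numerically:
  x=-3.113: |R|=0.98787 <1
  x=-2.236: |R|=0.58971 <1
  x=-1.974: |R|=0.45264 <1
  x=-3.513: |R|=1.14374 >1
  x=-3.178: |R|=1.01417 >1
So |R|<1 on (-3.1429, 0).

z∈(-3.1429,0).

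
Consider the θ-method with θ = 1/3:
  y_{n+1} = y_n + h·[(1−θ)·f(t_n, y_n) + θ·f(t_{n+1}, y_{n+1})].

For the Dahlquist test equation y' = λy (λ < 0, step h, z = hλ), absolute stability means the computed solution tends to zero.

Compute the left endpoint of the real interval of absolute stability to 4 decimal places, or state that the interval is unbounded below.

z* = -6.0000.

With y'=λy (z=hλ):
  y_{n+1} = y_n + z·[2/3·y_n + 1/3·y_{n+1}] ⇒ (1 − 1/3z)y_{n+1} = (1 + 2/3z)y_n
  Hence R(z) = (1 + 2/3z)/(1 − 1/3z).

Solve |R(x)|<1 on ℝ⁻.
x=-0.36: |R|=0.6786
R=−1: 1+2/3x = −1+1/3x ⇒ -1/3x=2 ⇒ x=2/(-1/3)=-6.0000
Confirm numerically:
  x=-4.675: |R|=0.82736 <1
  x=-4.108: |R|=0.73382 <1
  x=-3.111: |R|=0.52725 <1
  x=-6.269: |R|=1.02902 >1
  x=-6.036: |R|=1.00398 >1
Stable set (-6.0000, 0).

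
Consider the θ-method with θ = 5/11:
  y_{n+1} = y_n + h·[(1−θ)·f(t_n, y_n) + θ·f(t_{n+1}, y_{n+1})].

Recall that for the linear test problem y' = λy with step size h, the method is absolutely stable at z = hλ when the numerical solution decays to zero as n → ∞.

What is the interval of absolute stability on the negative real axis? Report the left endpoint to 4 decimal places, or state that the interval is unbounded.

On y'=λy, z=hλ:
  y_{n+1} = y_n + z·[6/11·y_n + 5/11·y_{n+1}] ⇒ (1 − 5/11z)y_{n+1} = (1 + 6/11z)y_n
  so R(z) = (1 + 6/11z)/(1 − 5/11z).

Need |R(x)|<1, x<0.
x=-1.52: |R|=0.1011
R=−1: 1+6/11x = −1+5/11x ⇒ -1/11x=2 ⇒ x=2/(-1/11)=-22.0000
Confirm numerically:
  x=-20.033: |R|=0.98231 <1
  x=-18.924: |R|=0.97088 <1
  x=-15.311: |R|=0.92360 <1
  x=-22.289: |R|=1.00236 >1
  x=-22.193: |R|=1.00158 >1
  x=-22.062: |R|=1.00051 >1
Stable set (-22.0000, 0).

(-22.0000, 0).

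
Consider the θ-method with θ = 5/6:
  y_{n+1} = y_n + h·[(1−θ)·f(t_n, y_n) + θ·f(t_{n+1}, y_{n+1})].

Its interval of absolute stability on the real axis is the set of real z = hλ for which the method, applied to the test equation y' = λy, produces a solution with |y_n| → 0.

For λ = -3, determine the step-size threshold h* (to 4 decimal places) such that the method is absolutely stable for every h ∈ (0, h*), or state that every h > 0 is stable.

interval (−∞, 0). Any h>0 works for λ=-3.

Test eqn y'=λy, z=hλ:
  y_{n+1} = y_n + z·[1/6·y_n + 5/6·y_{n+1}] ⇒ (1 − 5/6z)y_{n+1} = (1 + 1/6z)y_n
  ⇒ R(z) = (1 + 1/6z)/(1 − 5/6z).

Boundary: |R(x)|=1, x<0.
x=-1.15: |R|=0.4128
x=-2: |R|=0.2500
x=-10: |R|=0.0714
x=-100: |R|=0.1858
θ=5/6≥1/2 ⇒ |1+1/6x|<|1−5/6x| ∀x<0 ⇒ stable on all of ℝ⁻.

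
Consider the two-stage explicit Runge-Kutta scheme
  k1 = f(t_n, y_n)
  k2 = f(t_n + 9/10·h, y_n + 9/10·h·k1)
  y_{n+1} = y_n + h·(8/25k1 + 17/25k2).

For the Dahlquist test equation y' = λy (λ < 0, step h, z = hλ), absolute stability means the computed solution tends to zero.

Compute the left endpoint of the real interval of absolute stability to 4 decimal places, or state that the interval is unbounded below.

left endpoint -1.6340.

Set f=λy, z=hλ:
  k1=λy_n ⇒ h·k1=z·y_n;  k2=λ(1+9/10z)y_n ⇒ h·k2=z(1+9/10z)y_n
  y_{n+1}/y_n = 1 + 8/25z + 17/25z(1+9/10z) = 1 + z + 153/250z²
  so R(z) = 1 + z + 153/250z².

Solve |R(x)|<1 on ℝ⁻.
x=-0.63: |R|=0.6129
R=1: x+153/250x²=0 ⇒ x=−250/153=-1.6340; min R=1−1/(4·153/250)=0.5915>−1
Confirm numerically:
  x=-1.518: |R|=0.89225 <1
  x=-1.444: |R|=0.83210 <1
  x=-1.390: |R|=0.79245 <1
  x=-1.953: |R|=1.38130 >1
  x=-1.756: |R|=1.13112 >1
Stable set (-1.6340, 0).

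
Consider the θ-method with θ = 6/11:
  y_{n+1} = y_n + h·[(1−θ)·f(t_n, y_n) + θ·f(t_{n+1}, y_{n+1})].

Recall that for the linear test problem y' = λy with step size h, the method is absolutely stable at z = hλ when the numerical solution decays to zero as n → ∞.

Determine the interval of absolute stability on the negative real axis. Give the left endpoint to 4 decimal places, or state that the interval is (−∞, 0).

On y'=λy, z=hλ:
  y_{n+1} = y_n + z·[5/11·y_n + 6/11·y_{n+1}] ⇒ (1 − 6/11z)y_{n+1} = (1 + 5/11z)y_n
  ⇒ R(z) = (1 + 5/11z)/(1 − 6/11z).

Need |R(x)|<1, x<0.
x=-0.8: |R|=0.4430
x=-2: |R|=0.0435
x=-10: |R|=0.5493
x=-100: |R|=0.8003
θ=6/11≥1/2 ⇒ |1+5/11x|<|1−6/11x| ∀x<0 ⇒ unbounded interval.

(−∞, 0) — no finite endpoint.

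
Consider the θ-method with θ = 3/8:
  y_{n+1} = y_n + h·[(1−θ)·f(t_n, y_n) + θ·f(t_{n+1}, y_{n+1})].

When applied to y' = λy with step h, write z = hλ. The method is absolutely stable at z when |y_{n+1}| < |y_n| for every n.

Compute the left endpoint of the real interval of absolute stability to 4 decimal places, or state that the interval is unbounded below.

z* = -8.0000.

Test eqn y'=λy, z=hλ:
  y_{n+1} = y_n + z·[5/8·y_n + 3/8·y_{n+1}] ⇒ (1 − 3/8z)y_{n+1} = (1 + 5/8z)y_n
  ⇒ R(z) = (1 + 5/8z)/(1 − 3/8z).

Boundary: |R(x)|=1, x<0.
x=-1.5: |R|=0.0400
R=−1: 1+5/8x = −1+3/8x ⇒ -1/4x=2 ⇒ x=2/(-1/4)=-8.0000
Confirm numerically:
  x=-6.210: |R|=0.86557 <1
  x=-6.187: |R|=0.86348 <1
  x=-5.491: |R|=0.79496 <1
  x=-8.464: |R|=1.02779 >1
  x=-8.346: |R|=1.02095 >1
  x=-8.080: |R|=1.00496 >1
So |R|<1 on (-8.0000, 0).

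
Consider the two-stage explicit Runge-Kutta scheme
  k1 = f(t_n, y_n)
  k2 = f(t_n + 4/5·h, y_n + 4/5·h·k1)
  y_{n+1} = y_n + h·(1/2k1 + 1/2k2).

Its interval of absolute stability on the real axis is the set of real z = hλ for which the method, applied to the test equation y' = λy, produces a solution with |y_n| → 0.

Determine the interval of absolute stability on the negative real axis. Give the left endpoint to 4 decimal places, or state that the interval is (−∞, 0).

z∈(-2.5000,0).

Test eqn y'=λy, z=hλ:
  k1=λy_n ⇒ h·k1=z·y_n;  k2=λ(1+4/5z)y_n ⇒ h·k2=z(1+4/5z)y_n
  y_{n+1}/y_n = 1 + 1/2z + 1/2z(1+4/5z) = 1 + z + 2/5z²
  Hence R(z) = 1 + z + 2/5z².

Find x<0 with |R(x)|<1.
x=-0.93: |R|=0.4160
R=1: x+2/5x²=0 ⇒ x=−5/2=-2.5000; min R=1−1/(4·2/5)=0.3750>−1
Confirm numerically:
  x=-2.149: |R|=0.69828 <1
  x=-1.664: |R|=0.44356 <1
  x=-1.468: |R|=0.39401 <1
  x=-1.287: |R|=0.37555 <1
  x=-2.822: |R|=1.36347 >1
  x=-2.762: |R|=1.28946 >1
  x=-2.563: |R|=1.06459 >1
Interval (-2.5000, 0).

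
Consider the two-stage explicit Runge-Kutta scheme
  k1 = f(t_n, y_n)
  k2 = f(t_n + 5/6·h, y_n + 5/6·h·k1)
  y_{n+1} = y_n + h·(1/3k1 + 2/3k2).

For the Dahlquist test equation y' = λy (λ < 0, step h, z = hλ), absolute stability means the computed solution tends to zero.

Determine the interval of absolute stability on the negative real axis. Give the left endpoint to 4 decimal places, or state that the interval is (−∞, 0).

On y'=λy, z=hλ:
  k1=λy_n ⇒ h·k1=z·y_n;  k2=λ(1+5/6z)y_n ⇒ h·k2=z(1+5/6z)y_n
  y_{n+1}/y_n = 1 + 1/3z + 2/3z(1+5/6z) = 1 + z + 5/9z²
  so R(z) = 1 + z + 5/9z².

Boundary: |R(x)|=1, x<0.
x=-1.25: |R|=0.6181
R=1: x+5/9x²=0 ⇒ x=−9/5=-1.8000; min R=1−1/(4·5/9)=0.5500>−1
Confirm numerically:
  x=-1.306: |R|=0.64158 <1
  x=-1.047: |R|=0.56201 <1
  x=-0.739: |R|=0.56440 <1
  x=-2.150: |R|=1.41806 >1
  x=-1.909: |R|=1.11560 >1
  x=-1.848: |R|=1.04928 >1
So |R|<1 on (-1.8000, 0).

z∈(-1.8000,0).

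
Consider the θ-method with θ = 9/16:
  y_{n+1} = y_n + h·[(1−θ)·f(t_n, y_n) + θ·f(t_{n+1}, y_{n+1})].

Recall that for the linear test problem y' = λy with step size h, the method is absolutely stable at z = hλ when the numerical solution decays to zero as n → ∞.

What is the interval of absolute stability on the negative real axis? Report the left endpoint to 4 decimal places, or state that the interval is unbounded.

unbounded; (−∞, 0).

Set f=λy, z=hλ:
  y_{n+1} = y_n + z·[7/16·y_n + 9/16·y_{n+1}] ⇒ (1 − 9/16z)y_{n+1} = (1 + 7/16z)y_n
  so R(z) = (1 + 7/16z)/(1 − 9/16z).

Find x<0 with |R(x)|<1.
x=-0.88: |R|=0.4114
x=-2: |R|=0.0588
x=-10: |R|=0.5094
x=-100: |R|=0.7467
θ=9/16≥1/2 ⇒ |1+7/16x|<|1−9/16x| ∀x<0 ⇒ stable on all of ℝ⁻.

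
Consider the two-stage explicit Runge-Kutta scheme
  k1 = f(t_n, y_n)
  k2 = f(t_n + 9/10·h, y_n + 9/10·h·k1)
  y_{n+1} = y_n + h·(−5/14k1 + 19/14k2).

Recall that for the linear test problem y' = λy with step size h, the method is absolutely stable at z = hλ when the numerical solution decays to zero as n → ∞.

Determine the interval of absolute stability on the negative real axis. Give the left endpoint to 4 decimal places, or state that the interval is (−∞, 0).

z∈(-0.8187,0).

Test eqn y'=λy, z=hλ:
  k1=λy_n ⇒ h·k1=z·y_n;  k2=λ(1+9/10z)y_n ⇒ h·k2=z(1+9/10z)y_n
  y_{n+1}/y_n = 1 − 5/14z + 19/14z(1+9/10z) = 1 + z + 171/140z²
  R(z) = 1 + z + 171/140z².

Find x<0 with |R(x)|<1.
x=-0.71: |R|=0.9057
R=1: x+171/140x²=0 ⇒ x=−140/171=-0.8187; min R=1−1/(4·171/140)=0.7953>−1
Confirm numerically:
  x=-0.793: |R|=0.97509 <1
  x=-0.702: |R|=0.89992 <1
  x=-0.554: |R|=0.82088 <1
  x=-0.552: |R|=0.82017 <1
  x=-1.408: |R|=2.01344 >1
  x=-0.969: |R|=1.17787 >1
  x=-0.938: |R|=1.13667 >1
So |R|<1 on (-0.8187, 0).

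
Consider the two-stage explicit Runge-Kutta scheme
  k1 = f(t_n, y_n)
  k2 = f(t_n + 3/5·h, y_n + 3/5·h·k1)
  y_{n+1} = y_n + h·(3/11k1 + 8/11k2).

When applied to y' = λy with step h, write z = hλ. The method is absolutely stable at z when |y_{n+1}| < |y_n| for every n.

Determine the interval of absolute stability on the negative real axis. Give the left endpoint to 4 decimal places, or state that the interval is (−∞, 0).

z∈(-2.2917,0).

Set f=λy, z=hλ:
  k1=λy_n ⇒ h·k1=z·y_n;  k2=λ(1+3/5z)y_n ⇒ h·k2=z(1+3/5z)y_n
  y_{n+1}/y_n = 1 + 3/11z + 8/11z(1+3/5z) = 1 + z + 24/55z²
  Hence R(z) = 1 + z + 24/55z².

Solve |R(x)|<1 on ℝ⁻.
x=-1.15: |R|=0.4271
R=1: x+24/55x²=0 ⇒ x=−55/24=-2.2917; min R=1−1/(4·24/55)=0.4271>−1
Confirm numerically:
  x=-1.983: |R|=0.73291 <1
  x=-1.813: |R|=0.62131 <1
  x=-1.622: |R|=0.52602 <1
  x=-1.221: |R|=0.42955 <1
  x=-2.883: |R|=1.74392 >1
  x=-2.828: |R|=1.66185 >1
  x=-2.755: |R|=1.55701 >1
Stable set (-2.2917, 0).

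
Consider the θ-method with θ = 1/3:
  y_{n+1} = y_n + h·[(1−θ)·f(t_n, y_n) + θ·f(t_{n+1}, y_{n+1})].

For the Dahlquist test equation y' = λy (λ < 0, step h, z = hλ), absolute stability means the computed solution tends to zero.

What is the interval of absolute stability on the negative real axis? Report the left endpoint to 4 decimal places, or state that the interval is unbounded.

With y'=λy (z=hλ):
  y_{n+1} = y_n + z·[2/3·y_n + 1/3·y_{n+1}] ⇒ (1 − 1/3z)y_{n+1} = (1 + 2/3z)y_n
  ⇒ R(z) = (1 + 2/3z)/(1 − 1/3z).

Find x<0 with |R(x)|<1.
x=-0.89: |R|=0.3136
R=−1: 1+2/3x = −1+1/3x ⇒ -1/3x=2 ⇒ x=2/(-1/3)=-6.0000
Confirm numerically:
  x=-5.299: |R|=0.91553 <1
  x=-3.194: |R|=0.54698 <1
  x=-2.522: |R|=0.37016 <1
  x=-2.422: |R|=0.34010 <1
  x=-6.578: |R|=1.06035 >1
  x=-6.477: |R|=1.05033 >1
  x=-6.476: |R|=1.05023 >1
Stable set (-6.0000, 0).

(-6.0000, 0).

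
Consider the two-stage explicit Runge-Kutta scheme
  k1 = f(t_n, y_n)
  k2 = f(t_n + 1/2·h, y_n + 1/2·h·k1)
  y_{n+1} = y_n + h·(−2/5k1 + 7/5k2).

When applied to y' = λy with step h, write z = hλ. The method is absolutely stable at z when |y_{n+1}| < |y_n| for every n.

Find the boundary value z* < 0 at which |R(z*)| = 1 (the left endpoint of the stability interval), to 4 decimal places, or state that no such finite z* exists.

Set f=λy, z=hλ:
  k1=λy_n ⇒ h·k1=z·y_n;  k2=λ(1+1/2z)y_n ⇒ h·k2=z(1+1/2z)y_n
  y_{n+1}/y_n = 1 − 2/5z + 7/5z(1+1/2z) = 1 + z + 7/10z²
  R(z) = 1 + z + 7/10z².

Find x<0 with |R(x)|<1.
x=-0.84: |R|=0.6539
R=1: x+7/10x²=0 ⇒ x=−10/7=-1.4286; min R=1−1/(4·7/10)=0.6429>−1
Confirm numerically:
  x=-1.321: |R|=0.90053 <1
  x=-1.262: |R|=0.85285 <1
  x=-0.949: |R|=0.68142 <1
  x=-0.806: |R|=0.64875 <1
  x=-1.719: |R|=1.34947 >1
  x=-1.596: |R|=1.18705 >1
  x=-1.527: |R|=1.10521 >1
Interval (-1.4286, 0).

z* = -1.4286.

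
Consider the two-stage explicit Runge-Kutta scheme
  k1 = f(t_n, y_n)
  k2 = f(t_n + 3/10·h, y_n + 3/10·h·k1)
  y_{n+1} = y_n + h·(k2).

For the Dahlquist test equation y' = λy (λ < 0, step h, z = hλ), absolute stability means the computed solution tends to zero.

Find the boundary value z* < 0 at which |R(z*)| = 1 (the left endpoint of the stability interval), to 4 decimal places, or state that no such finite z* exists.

Set f=λy, z=hλ:
  k1=λy_n ⇒ h·k1=z·y_n;  k2=λ(1+3/10z)y_n ⇒ h·k2=z(1+3/10z)y_n
  y_{n+1}/y_n = 1 + z(1+3/10z) = 1 + z + 3/10z²
  R(z) = 1 + z + 3/10z².

Solve |R(x)|<1 on ℝ⁻.
x=-0.75: |R|=0.4187
R=1: x+3/10x²=0 ⇒ x=−10/3=-3.3333; min R=1−1/(4·3/10)=0.1667>−1
Confirm numerically:
  x=-3.159: |R|=0.83478 <1
  x=-2.860: |R|=0.59388 <1
  x=-2.506: |R|=0.37801 <1
  x=-3.838: |R|=1.58107 >1
  x=-3.533: |R|=1.21163 >1
So |R|<1 on (-3.3333, 0).

z* = -3.3333.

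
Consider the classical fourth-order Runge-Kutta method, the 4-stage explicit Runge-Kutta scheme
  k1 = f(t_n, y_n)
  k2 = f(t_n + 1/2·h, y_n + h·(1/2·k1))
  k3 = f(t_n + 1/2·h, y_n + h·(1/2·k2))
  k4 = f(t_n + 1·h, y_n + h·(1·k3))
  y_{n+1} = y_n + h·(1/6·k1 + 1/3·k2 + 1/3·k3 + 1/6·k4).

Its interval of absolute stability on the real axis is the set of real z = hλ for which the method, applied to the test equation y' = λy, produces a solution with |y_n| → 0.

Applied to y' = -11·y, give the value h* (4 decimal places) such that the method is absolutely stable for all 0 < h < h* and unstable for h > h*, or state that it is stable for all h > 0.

(-2.7853,0); λ=-11 ⇒ h* = 0.2532.

On y'=λy, z=hλ:
  order 4, 4-stage ⇒ R(z)=1+z+z^2/2+z^3/6+z^4/24
  (e.g. R(-1.39)=0.28399, |R|=0.28399)

Need |R(x)|<1, x<0.
x=-1.39: |R|=0.2840
|R(-2.91)|=1.2049 |R(-1.59)|=0.2704 |R(-0.64)|=0.5281
Bisect:
  x_lo=-3.6806 |R|=3.4291  x_hi=-0.3289 |R|=0.7197
  mid=-2.00474 |R|=0.33492 →hi
  mid=-2.84265 |R|=1.08997 →lo
  mid=-2.42369 |R|=0.57834 →hi
  mid=-2.63317 |R|=0.79385 →hi
  mid=-2.73791 |R|=0.93088 →hi
  mid=-2.79028 |R|=1.00754 →lo
  mid=-2.76409 |R|=0.96850 →hi
  mid=-2.77719 |R|=0.98784 →hi
  ...
  [-2.78537,-2.78516] ⇒ x*=-2.7853
Stable set (-2.7853, 0).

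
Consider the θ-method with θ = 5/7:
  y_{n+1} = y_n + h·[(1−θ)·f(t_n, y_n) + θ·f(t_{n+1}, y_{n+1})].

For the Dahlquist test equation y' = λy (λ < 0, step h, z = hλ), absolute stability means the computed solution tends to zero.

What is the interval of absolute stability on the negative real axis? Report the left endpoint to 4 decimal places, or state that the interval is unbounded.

On y'=λy, z=hλ:
  y_{n+1} = y_n + z·[2/7·y_n + 5/7·y_{n+1}] ⇒ (1 − 5/7z)y_{n+1} = (1 + 2/7z)y_n
  R(z) = (1 + 2/7z)/(1 − 5/7z).

Solve |R(x)|<1 on ℝ⁻.
x=-0.91: |R|=0.4485
x=-2: |R|=0.1765
x=-10: |R|=0.2281
x=-100: |R|=0.3807
θ=5/7≥1/2 ⇒ |1+2/7x|<|1−5/7x| ∀x<0 ⇒ unbounded interval.

(−∞, 0) — no finite endpoint.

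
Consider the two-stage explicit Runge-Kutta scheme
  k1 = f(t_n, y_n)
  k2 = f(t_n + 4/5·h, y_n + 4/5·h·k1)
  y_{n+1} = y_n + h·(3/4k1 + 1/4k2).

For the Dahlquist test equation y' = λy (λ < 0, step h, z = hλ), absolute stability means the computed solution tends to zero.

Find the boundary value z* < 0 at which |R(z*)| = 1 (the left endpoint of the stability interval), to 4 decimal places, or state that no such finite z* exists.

z* = -5.0000.

On y'=λy, z=hλ:
  k1=λy_n ⇒ h·k1=z·y_n;  k2=λ(1+4/5z)y_n ⇒ h·k2=z(1+4/5z)y_n
  y_{n+1}/y_n = 1 + 3/4z + 1/4z(1+4/5z) = 1 + z + 1/5z²
  so R(z) = 1 + z + 1/5z².

Need |R(x)|<1, x<0.
x=-1.3: |R|=0.0380
R=1: x+1/5x²=0 ⇒ x=−5=-5.0000; min R=1−1/(4·1/5)=-0.2500>−1
Confirm numerically:
  x=-4.246: |R|=0.35970 <1
  x=-4.142: |R|=0.28923 <1
  x=-3.970: |R|=0.18218 <1
  x=-5.080: |R|=1.08128 >1
  x=-5.064: |R|=1.06482 >1
  x=-5.056: |R|=1.05663 >1
So |R|<1 on (-5.0000, 0).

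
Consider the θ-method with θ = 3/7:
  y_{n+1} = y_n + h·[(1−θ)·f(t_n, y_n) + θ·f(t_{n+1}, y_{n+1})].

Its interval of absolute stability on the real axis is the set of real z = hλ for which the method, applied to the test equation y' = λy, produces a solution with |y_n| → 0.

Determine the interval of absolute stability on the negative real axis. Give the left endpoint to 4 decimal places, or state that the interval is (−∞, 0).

Set f=λy, z=hλ:
  y_{n+1} = y_n + z·[4/7·y_n + 3/7·y_{n+1}] ⇒ (1 − 3/7z)y_{n+1} = (1 + 4/7z)y_n
  ⇒ R(z) = (1 + 4/7z)/(1 − 3/7z).

Solve |R(x)|<1 on ℝ⁻.
x=-1: |R|=0.3000
R=−1: 1+4/7x = −1+3/7x ⇒ -1/7x=2 ⇒ x=2/(-1/7)=-14.0000
Confirm numerically:
  x=-9.914: |R|=0.88879 <1
  x=-8.666: |R|=0.83835 <1
  x=-8.164: |R|=0.81468 <1
  x=-7.969: |R|=0.80487 <1
  x=-14.247: |R|=1.00497 >1
  x=-14.147: |R|=1.00297 >1
  x=-14.134: |R|=1.00271 >1
Stable set (-14.0000, 0).

z∈(-14.0000,0).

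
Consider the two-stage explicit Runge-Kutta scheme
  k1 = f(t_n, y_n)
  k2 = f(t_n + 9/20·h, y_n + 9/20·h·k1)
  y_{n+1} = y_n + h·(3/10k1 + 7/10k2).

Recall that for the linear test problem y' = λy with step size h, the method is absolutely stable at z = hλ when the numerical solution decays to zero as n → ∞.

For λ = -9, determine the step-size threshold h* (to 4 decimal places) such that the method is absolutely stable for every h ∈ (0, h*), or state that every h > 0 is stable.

(-3.1746,0); λ=-9 ⇒ h* = (200/63)/9 = 0.3527.

On y'=λy, z=hλ:
  k1=λy_n ⇒ h·k1=z·y_n;  k2=λ(1+9/20z)y_n ⇒ h·k2=z(1+9/20z)y_n
  y_{n+1}/y_n = 1 + 3/10z + 7/10z(1+9/20z) = 1 + z + 63/200z²
  R(z) = 1 + z + 63/200z².

Boundary: |R(x)|=1, x<0.
x=-1.7: |R|=0.2103
R=1: x+63/200x²=0 ⇒ x=−200/63=-3.1746; min R=1−1/(4·63/200)=0.2063>−1
Confirm numerically:
  x=-2.801: |R|=0.67036 <1
  x=-2.588: |R|=0.52179 <1
  x=-1.570: |R|=0.20644 <1
  x=-3.739: |R|=1.66474 >1
  x=-3.575: |R|=1.45090 >1
  x=-3.314: |R|=1.14552 >1
So |R|<1 on (-3.1746, 0).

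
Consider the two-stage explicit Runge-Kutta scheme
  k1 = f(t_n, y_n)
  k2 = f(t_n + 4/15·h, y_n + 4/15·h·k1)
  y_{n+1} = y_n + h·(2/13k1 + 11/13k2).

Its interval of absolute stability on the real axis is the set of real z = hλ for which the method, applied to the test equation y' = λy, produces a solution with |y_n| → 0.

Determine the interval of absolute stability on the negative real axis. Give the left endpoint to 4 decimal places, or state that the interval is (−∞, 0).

z∈(-4.4318,0).

With y'=λy (z=hλ):
  k1=λy_n ⇒ h·k1=z·y_n;  k2=λ(1+4/15z)y_n ⇒ h·k2=z(1+4/15z)y_n
  y_{n+1}/y_n = 1 + 2/13z + 11/13z(1+4/15z) = 1 + z + 44/195z²
  Hence R(z) = 1 + z + 44/195z².

Need |R(x)|<1, x<0.
x=-1.16: |R|=0.1436
R=1: x+44/195x²=0 ⇒ x=−195/44=-4.4318; min R=1−1/(4·44/195)=-0.1080>−1
Confirm numerically:
  x=-4.157: |R|=0.74222 <1
  x=-4.153: |R|=0.73872 <1
  x=-3.345: |R|=0.17970 <1
  x=-2.967: |R|=0.01934 <1
  x=-4.956: |R|=1.58618 >1
  x=-4.825: |R|=1.42806 >1
  x=-4.801: |R|=1.39994 >1
Interval (-4.4318, 0).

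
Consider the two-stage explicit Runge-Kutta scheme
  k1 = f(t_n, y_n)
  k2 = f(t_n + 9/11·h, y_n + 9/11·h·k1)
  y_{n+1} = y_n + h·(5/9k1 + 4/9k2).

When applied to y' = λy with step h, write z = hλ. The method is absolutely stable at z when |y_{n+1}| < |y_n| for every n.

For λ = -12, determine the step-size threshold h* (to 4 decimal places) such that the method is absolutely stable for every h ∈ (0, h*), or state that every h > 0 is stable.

(-2.7500,0); λ=-12 ⇒ h* = (11/4)/12 = 0.2292.

Set f=λy, z=hλ:
  k1=λy_n ⇒ h·k1=z·y_n;  k2=λ(1+9/11z)y_n ⇒ h·k2=z(1+9/11z)y_n
  y_{n+1}/y_n = 1 + 5/9z + 4/9z(1+9/11z) = 1 + z + 4/11z²
  ⇒ R(z) = 1 + z + 4/11z².

Solve |R(x)|<1 on ℝ⁻.
x=-0.87: |R|=0.4052
R=1: x+4/11x²=0 ⇒ x=−11/4=-2.7500; min R=1−1/(4·4/11)=0.3125>−1
Confirm numerically:
  x=-2.389: |R|=0.68639 <1
  x=-1.902: |R|=0.41349 <1
  x=-1.405: |R|=0.31283 <1
  x=-1.217: |R|=0.32158 <1
  x=-3.305: |R|=1.66701 >1
  x=-2.860: |R|=1.11440 >1
So |R|<1 on (-2.7500, 0).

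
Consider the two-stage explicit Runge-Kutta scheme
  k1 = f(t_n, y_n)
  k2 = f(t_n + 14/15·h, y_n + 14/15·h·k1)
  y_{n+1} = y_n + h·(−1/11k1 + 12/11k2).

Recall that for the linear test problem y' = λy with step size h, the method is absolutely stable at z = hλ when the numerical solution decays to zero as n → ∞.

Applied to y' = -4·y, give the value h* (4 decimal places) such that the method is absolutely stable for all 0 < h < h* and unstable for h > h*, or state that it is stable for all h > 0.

With y'=λy (z=hλ):
  k1=λy_n ⇒ h·k1=z·y_n;  k2=λ(1+14/15z)y_n ⇒ h·k2=z(1+14/15z)y_n
  y_{n+1}/y_n = 1 − 1/11z + 12/11z(1+14/15z) = 1 + z + 56/55z²
  Hence R(z) = 1 + z + 56/55z².

Need |R(x)|<1, x<0.
x=-1.12: |R|=1.1572
R=1: x+56/55x²=0 ⇒ x=−55/56=-0.9821; min R=1−1/(4·56/55)=0.7545>−1
Confirm numerically:
  x=-0.870: |R|=0.90066 <1
  x=-0.813: |R|=0.85999 <1
  x=-0.806: |R|=0.85545 <1
  x=-0.729: |R|=0.81210 <1
  x=-1.524: |R|=1.84080 >1
  x=-1.435: |R|=1.66167 >1
Interval (-0.9821, 0).

(-0.9821,0); λ=-4 ⇒ h* = (55/56)/4 = 0.2455.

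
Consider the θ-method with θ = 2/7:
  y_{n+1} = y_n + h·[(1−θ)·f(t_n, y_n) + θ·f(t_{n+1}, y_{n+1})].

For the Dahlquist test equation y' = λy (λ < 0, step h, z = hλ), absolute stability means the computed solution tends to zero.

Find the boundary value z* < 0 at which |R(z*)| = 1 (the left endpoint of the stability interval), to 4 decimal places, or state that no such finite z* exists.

left endpoint -4.6667.

Set f=λy, z=hλ:
  y_{n+1} = y_n + z·[5/7·y_n + 2/7·y_{n+1}] ⇒ (1 − 2/7z)y_{n+1} = (1 + 5/7z)y_n
  Hence R(z) = (1 + 5/7z)/(1 − 2/7z).

Need |R(x)|<1, x<0.
x=-0.31: |R|=0.7152
R=−1: 1+5/7x = −1+2/7x ⇒ -3/7x=2 ⇒ x=2/(-3/7)=-4.6667
Confirm numerically:
  x=-2.962: |R|=0.60430 <1
  x=-2.491: |R|=0.45527 <1
  x=-1.917: |R|=0.23860 <1
  x=-5.214: |R|=1.09422 >1
  x=-4.702: |R|=1.00646 >1
So |R|<1 on (-4.6667, 0).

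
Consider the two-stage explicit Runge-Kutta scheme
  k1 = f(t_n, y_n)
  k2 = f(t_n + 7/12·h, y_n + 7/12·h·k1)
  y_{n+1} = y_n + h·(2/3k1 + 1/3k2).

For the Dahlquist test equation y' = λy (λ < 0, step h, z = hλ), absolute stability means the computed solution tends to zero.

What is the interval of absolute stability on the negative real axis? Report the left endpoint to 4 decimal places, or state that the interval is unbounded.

On y'=λy, z=hλ:
  k1=λy_n ⇒ h·k1=z·y_n;  k2=λ(1+7/12z)y_n ⇒ h·k2=z(1+7/12z)y_n
  y_{n+1}/y_n = 1 + 2/3z + 1/3z(1+7/12z) = 1 + z + 7/36z²
  R(z) = 1 + z + 7/36z².

Solve |R(x)|<1 on ℝ⁻.
x=-1.3: |R|=0.0286
R=1: x+7/36x²=0 ⇒ x=−36/7=-5.1429; min R=1−1/(4·7/36)=-0.2857>−1
Confirm numerically:
  x=-4.708: |R|=0.60191 <1
  x=-4.137: |R|=0.19087 <1
  x=-3.564: |R|=0.09415 <1
  x=-3.473: |R|=0.12766 <1
  x=-5.527: |R|=1.41284 >1
  x=-5.281: |R|=1.14185 >1
Interval (-5.1429, 0).

z∈(-5.1429,0).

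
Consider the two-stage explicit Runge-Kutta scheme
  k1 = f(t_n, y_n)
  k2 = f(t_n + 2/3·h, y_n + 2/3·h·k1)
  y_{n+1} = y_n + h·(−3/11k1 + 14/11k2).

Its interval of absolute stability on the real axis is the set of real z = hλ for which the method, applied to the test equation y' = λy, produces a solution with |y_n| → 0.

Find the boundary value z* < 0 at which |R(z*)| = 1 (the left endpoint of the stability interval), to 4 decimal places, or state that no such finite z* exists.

On y'=λy, z=hλ:
  k1=λy_n ⇒ h·k1=z·y_n;  k2=λ(1+2/3z)y_n ⇒ h·k2=z(1+2/3z)y_n
  y_{n+1}/y_n = 1 − 3/11z + 14/11z(1+2/3z) = 1 + z + 28/33z²
  R(z) = 1 + z + 28/33z².

Solve |R(x)|<1 on ℝ⁻.
x=-1: |R|=0.8485
R=1: x+28/33x²=0 ⇒ x=−33/28=-1.1786; min R=1−1/(4·28/33)=0.7054>−1
Confirm numerically:
  x=-0.852: |R|=0.76392 <1
  x=-0.755: |R|=0.72866 <1
  x=-0.588: |R|=0.70536 <1
  x=-1.752: |R|=1.85243 >1
  x=-1.313: |R|=1.14976 >1
So |R|<1 on (-1.1786, 0).

left endpoint -1.1786.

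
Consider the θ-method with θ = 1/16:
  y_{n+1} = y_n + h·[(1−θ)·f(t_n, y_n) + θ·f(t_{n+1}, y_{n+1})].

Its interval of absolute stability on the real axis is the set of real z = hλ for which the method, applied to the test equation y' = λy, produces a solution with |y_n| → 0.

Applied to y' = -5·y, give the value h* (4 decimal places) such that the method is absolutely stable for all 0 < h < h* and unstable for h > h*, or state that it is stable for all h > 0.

(-2.2857,0); λ=-5 ⇒ h* = (16/7)/5 = 0.4571.

Test eqn y'=λy, z=hλ:
  y_{n+1} = y_n + z·[15/16·y_n + 1/16·y_{n+1}] ⇒ (1 − 1/16z)y_{n+1} = (1 + 15/16z)y_n
  so R(z) = (1 + 15/16z)/(1 − 1/16z).

Find x<0 with |R(x)|<1.
x=-1.09: |R|=0.0205
R=−1: 1+15/16x = −1+1/16x ⇒ -7/8x=2 ⇒ x=2/(-7/8)=-2.2857
Confirm numerically:
  x=-1.533: |R|=0.39896 <1
  x=-1.126: |R|=0.05197 <1
  x=-0.955: |R|=0.09879 <1
  x=-2.792: |R|=1.37718 >1
  x=-2.373: |R|=1.06651 >1
Stable set (-2.2857, 0).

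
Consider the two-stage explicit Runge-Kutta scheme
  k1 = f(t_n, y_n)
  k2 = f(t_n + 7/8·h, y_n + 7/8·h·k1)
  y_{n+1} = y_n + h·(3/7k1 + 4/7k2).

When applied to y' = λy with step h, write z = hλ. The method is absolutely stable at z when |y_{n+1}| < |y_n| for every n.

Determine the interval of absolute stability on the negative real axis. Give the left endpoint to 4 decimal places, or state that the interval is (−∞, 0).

z∈(-2.0000,0).

Test eqn y'=λy, z=hλ:
  k1=λy_n ⇒ h·k1=z·y_n;  k2=λ(1+7/8z)y_n ⇒ h·k2=z(1+7/8z)y_n
  y_{n+1}/y_n = 1 + 3/7z + 4/7z(1+7/8z) = 1 + z + 1/2z²
  R(z) = 1 + z + 1/2z².

Solve |R(x)|<1 on ℝ⁻.
x=-1.72: |R|=0.7592
R=1: x+1/2x²=0 ⇒ x=−2=-2.0000; min R=1−1/(4·1/2)=0.5000>−1
Confirm numerically:
  x=-1.624: |R|=0.69469 <1
  x=-1.268: |R|=0.53591 <1
  x=-1.103: |R|=0.50530 <1
  x=-0.911: |R|=0.50396 <1
  x=-2.524: |R|=1.66129 >1
  x=-2.448: |R|=1.54835 >1
Interval (-2.0000, 0).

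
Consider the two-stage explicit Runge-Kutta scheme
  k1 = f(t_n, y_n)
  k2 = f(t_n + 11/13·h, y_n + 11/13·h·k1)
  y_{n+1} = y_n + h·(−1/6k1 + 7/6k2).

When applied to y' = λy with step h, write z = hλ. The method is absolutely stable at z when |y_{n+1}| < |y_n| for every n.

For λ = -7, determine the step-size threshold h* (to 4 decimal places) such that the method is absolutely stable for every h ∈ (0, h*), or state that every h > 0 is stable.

On y'=λy, z=hλ:
  k1=λy_n ⇒ h·k1=z·y_n;  k2=λ(1+11/13z)y_n ⇒ h·k2=z(1+11/13z)y_n
  y_{n+1}/y_n = 1 − 1/6z + 7/6z(1+11/13z) = 1 + z + 77/78z²
  Hence R(z) = 1 + z + 77/78z².

Solve |R(x)|<1 on ℝ⁻.
x=-0.99: |R|=0.9775
R=1: x+77/78x²=0 ⇒ x=−78/77=-1.0130; min R=1−1/(4·77/78)=0.7468>−1
Confirm numerically:
  x=-0.681: |R|=0.77682 <1
  x=-0.662: |R|=0.77063 <1
  x=-0.572: |R|=0.75099 <1
  x=-1.519: |R|=1.75878 >1
  x=-1.134: |R|=1.13547 >1
Interval (-1.0130, 0).

(-1.0130,0); λ=-7 ⇒ h* = (78/77)/7 = 0.1447.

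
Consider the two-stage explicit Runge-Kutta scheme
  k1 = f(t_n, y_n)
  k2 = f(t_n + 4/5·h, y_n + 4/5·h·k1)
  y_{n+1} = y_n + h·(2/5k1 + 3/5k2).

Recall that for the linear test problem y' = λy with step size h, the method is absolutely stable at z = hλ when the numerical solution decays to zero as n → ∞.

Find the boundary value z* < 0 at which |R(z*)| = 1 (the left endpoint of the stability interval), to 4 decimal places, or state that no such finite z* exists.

With y'=λy (z=hλ):
  k1=λy_n ⇒ h·k1=z·y_n;  k2=λ(1+4/5z)y_n ⇒ h·k2=z(1+4/5z)y_n
  y_{n+1}/y_n = 1 + 2/5z + 3/5z(1+4/5z) = 1 + z + 12/25z²
  so R(z) = 1 + z + 12/25z².

Need |R(x)|<1, x<0.
x=-0.69: |R|=0.5385
R=1: x+12/25x²=0 ⇒ x=−25/12=-2.0833; min R=1−1/(4·12/25)=0.4792>−1
Confirm numerically:
  x=-1.911: |R|=0.84192 <1
  x=-1.759: |R|=0.72616 <1
  x=-1.683: |R|=0.67659 <1
  x=-1.316: |R|=0.51529 <1
  x=-2.141: |R|=1.05926 >1
  x=-2.136: |R|=1.05400 >1
Interval (-2.0833, 0).

left endpoint -2.0833.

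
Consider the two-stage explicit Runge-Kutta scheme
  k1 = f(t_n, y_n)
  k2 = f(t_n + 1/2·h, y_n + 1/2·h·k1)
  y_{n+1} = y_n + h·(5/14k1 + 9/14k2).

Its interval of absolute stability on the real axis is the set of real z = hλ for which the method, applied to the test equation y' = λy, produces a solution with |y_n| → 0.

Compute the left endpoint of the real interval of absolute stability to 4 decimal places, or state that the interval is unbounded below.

Set f=λy, z=hλ:
  k1=λy_n ⇒ h·k1=z·y_n;  k2=λ(1+1/2z)y_n ⇒ h·k2=z(1+1/2z)y_n
  y_{n+1}/y_n = 1 + 5/14z + 9/14z(1+1/2z) = 1 + z + 9/28z²
  Hence R(z) = 1 + z + 9/28z².

Solve |R(x)|<1 on ℝ⁻.
x=-1.08: |R|=0.2949
R=1: x+9/28x²=0 ⇒ x=−28/9=-3.1111; min R=1−1/(4·9/28)=0.2222>−1
Confirm numerically:
  x=-2.902: |R|=0.80494 <1
  x=-2.675: |R|=0.62502 <1
  x=-1.785: |R|=0.23914 <1
  x=-3.650: |R|=1.63223 >1
  x=-3.318: |R|=1.22065 >1
  x=-3.307: |R|=1.20822 >1
Interval (-3.1111, 0).

left endpoint -3.1111.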